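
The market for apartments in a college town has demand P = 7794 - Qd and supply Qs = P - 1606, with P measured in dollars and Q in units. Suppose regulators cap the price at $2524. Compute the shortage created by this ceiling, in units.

4352

Rearranging demand gives Qd = 7794 - P. Equilibrium: 7794 - P = P - 1606, so 9400 = 2P and P* = 4700, Q* = 3094.
The ceiling of 2524 is below the equilibrium price 4700, so it binds.
At P = 2524: Qd = 7794 - 2524 = 5270 and Qs = 2524 - 1606 = 918.
Shortage = Qd - Qs = 5270 - 918 = 4352.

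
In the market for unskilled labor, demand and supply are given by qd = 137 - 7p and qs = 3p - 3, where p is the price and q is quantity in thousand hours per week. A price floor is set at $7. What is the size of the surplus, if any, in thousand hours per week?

Setting quantity demanded equal to quantity supplied, 137 - 7p = 3p - 3, gives p* = 14 and q* = 39.
The floor of 7 is below the equilibrium price 14, so it is not binding; the market clears at p* = 14, q* = 39.
Since the control does not bind, there is no surplus.

0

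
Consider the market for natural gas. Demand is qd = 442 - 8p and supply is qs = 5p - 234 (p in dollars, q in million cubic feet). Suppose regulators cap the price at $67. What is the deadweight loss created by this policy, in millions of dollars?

0

Equilibrium: 442 - 8p = 5p - 234, so 676 = 13p and p* = 52, q* = 26.
The ceiling of 67 is above the equilibrium price 52, so it is not binding; the market clears at p* = 52, q* = 26.
Since the control does not bind, no trades are prevented and deadweight loss is zero.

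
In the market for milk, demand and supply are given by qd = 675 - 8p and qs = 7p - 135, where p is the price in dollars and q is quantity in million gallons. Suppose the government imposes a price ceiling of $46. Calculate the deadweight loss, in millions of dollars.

420

In a free market, 675 - 8p = 7p - 135 gives the equilibrium p* = 54, q* = 243.
Since 46 < 54, the ceiling is binding.
At p = 46: qd = 675 - 8·46 = 307 and qs = 7·46 - 135 = 187.
Quantity traded falls to 187. At q = 187 the demand price is (675 - 187)/8 = 61 and the supply price is (135 + 187)/7 = 46.
Deadweight loss = ½ · (61 - 46) · (243 - 187) = ½ · 15 · 56 = 420.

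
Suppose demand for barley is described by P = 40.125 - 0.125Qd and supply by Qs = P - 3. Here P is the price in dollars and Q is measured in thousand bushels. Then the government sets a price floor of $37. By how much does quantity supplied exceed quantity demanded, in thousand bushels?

Rearranging demand gives Qd = 321 - 8P. In a free market, 321 - 8P = P - 3 gives the equilibrium P* = 36, Q* = 33.
The floor of 37 is above the equilibrium price 36, so it binds.
At P = 37: Qd = 321 - 8·37 = 25 and Qs = 37 - 3 = 34.
Surplus = Qs - Qd = 34 - 25 = 9.

9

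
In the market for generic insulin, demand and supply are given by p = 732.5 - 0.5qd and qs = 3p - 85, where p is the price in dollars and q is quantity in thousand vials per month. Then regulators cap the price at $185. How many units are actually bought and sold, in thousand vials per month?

470

Rearranging demand gives qd = 1465 - 2p. Without the control the market clears where 1465 - 2p = 3p - 85, i.e. p* = 310 and q* = 845.
Since 185 < 310, the ceiling is binding.
At p = 185: qd = 1465 - 2·185 = 1095 and qs = 3·185 - 85 = 470.
The quantity actually transacted is the short side, supply: 470.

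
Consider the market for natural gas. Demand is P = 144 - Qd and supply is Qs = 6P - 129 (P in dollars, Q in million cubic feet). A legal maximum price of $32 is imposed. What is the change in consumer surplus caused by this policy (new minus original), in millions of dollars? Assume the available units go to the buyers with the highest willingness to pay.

Rearranging demand gives Qd = 144 - P. Without the control the market clears where 144 - P = 6P - 129, i.e. P* = 39 and Q* = 105.
Since 32 < 39, the ceiling is binding.
At P = 32: Qd = 144 - 32 = 112 and Qs = 6·32 - 129 = 63.
Consumer surplus without the control is ½ · (144 - 39) · 105 = 5512.5.
With the ceiling, 63 units are sold at 32 (assume they go to the highest-value buyers). The demand price at Q = 63 is 81, so CS = ½ · [(144 - 32) + (81 - 32)] · 63 = 5071.5.
Change in consumer surplus = 5071.5 - 5512.5 = -441.

-441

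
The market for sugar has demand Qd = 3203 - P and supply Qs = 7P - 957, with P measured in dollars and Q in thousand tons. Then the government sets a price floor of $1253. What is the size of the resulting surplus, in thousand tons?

5864

Equilibrium: 3203 - P = 7P - 957, so 4160 = 8P and P* = 520, Q* = 2683.
Because the floor (1253) lies above the market-clearing price, it is binding.
At P = 1253: Qd = 3203 - 1253 = 1950 and Qs = 7·1253 - 957 = 7814.
Surplus = Qs - Qd = 7814 - 1950 = 5864.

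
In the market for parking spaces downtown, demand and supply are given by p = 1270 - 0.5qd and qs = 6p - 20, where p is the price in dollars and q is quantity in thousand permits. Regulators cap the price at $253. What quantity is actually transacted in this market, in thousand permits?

Rearranging demand gives qd = 2540 - 2p. Without the control the market clears where 2540 - 2p = 6p - 20, i.e. p* = 320 and q* = 1900.
Because the ceiling (253) lies below the market-clearing price, it is binding.
At p = 253: qd = 2540 - 2·253 = 2034 and qs = 6·253 - 20 = 1498.
The quantity actually transacted is the short side, supply: 1498.

1498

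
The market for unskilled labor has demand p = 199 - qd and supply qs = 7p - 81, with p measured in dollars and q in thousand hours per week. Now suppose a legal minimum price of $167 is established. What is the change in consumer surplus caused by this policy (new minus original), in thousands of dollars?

-12936

Rearranging demand gives qd = 199 - p. Equilibrium: 199 - p = 7p - 81, so 280 = 8p and p* = 35, q* = 164.
Because the floor (167) lies above the market-clearing price, it is binding.
At p = 167: qd = 199 - 167 = 32 and qs = 7·167 - 81 = 1088.
Consumer surplus without the control is ½ · (199 - 35) · 164 = 13448.
With the floor, consumers buy 32 units at 167, so CS = ½ · (199 - 167) · 32 = 512.
Change in consumer surplus = 512 - 13448 = -12936.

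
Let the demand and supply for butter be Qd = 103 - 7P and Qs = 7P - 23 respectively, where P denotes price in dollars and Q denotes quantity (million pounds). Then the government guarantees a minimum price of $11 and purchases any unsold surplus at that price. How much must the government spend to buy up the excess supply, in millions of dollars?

Equilibrium: 103 - 7P = 7P - 23, so 126 = 14P and P* = 9, Q* = 40.
Because the floor (11) lies above the market-clearing price, it is binding.
At P = 11: Qd = 103 - 7·11 = 26 and Qs = 7·11 - 23 = 54.
Surplus = Qs - Qd = 28.
Government expenditure = surplus × support price = 28 × 11 = 308.

308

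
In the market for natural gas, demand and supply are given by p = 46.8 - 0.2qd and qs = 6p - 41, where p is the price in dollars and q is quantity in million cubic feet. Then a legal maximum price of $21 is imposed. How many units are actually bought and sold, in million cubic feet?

85

Rearranging demand gives qd = 234 - 5p. Setting quantity demanded equal to quantity supplied, 234 - 5p = 6p - 41, gives p* = 25 and q* = 109.
Because the ceiling (21) lies below the market-clearing price, it is binding.
At p = 21: qd = 234 - 5·21 = 129 and qs = 6·21 - 41 = 85.
The quantity actually transacted is the short side, supply: 85.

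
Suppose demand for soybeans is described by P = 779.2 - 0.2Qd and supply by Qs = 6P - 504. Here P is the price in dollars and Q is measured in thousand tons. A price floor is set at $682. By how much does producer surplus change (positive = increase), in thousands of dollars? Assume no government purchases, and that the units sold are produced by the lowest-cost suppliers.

Rearranging demand gives Qd = 3896 - 5P. Setting quantity demanded equal to quantity supplied, 3896 - 5P = 6P - 504, gives P* = 400 and Q* = 1896.
Because the floor (682) lies above the market-clearing price, it is binding.
At P = 682: Qd = 3896 - 5·682 = 486 and Qs = 6·682 - 504 = 3588.
Producer surplus without the control is ½ · (400 - 84) · 1896 = 299568.
With the floor, 486 units are sold at 682. The supply price at Q = 486 is 165, so PS = ½ · [(682 - 84) + (682 - 165)] · 486 = 270945.
Change in producer surplus = 270945 - 299568 = -28623.

-28623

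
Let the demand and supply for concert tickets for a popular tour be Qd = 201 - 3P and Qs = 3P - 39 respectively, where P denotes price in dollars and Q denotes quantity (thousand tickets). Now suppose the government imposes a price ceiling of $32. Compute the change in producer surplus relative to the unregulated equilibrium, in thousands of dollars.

-552

Setting quantity demanded equal to quantity supplied, 201 - 3P = 3P - 39, gives P* = 40 and Q* = 81.
Since 32 < 40, the ceiling is binding.
At P = 32: Qd = 201 - 3·32 = 105 and Qs = 3·32 - 39 = 57.
Producer surplus without the control is ½ · (40 - 13) · 81 = 1093.5.
With the ceiling, producers sell 57 units at 32, so PS = ½ · (32 - 13) · 57 = 541.5.
Change in producer surplus = 541.5 - 1093.5 = -552.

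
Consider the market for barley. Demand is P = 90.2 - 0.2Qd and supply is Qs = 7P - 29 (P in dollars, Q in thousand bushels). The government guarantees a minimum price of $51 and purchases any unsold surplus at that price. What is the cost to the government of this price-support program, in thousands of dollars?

Rearranging demand gives Qd = 451 - 5P. Equilibrium: 451 - 5P = 7P - 29, so 480 = 12P and P* = 40, Q* = 251.
The floor of 51 is above the equilibrium price 40, so it binds.
At P = 51: Qd = 451 - 5·51 = 196 and Qs = 7·51 - 29 = 328.
Surplus = Qs - Qd = 132.
Government expenditure = surplus × support price = 132 × 51 = 6732.

6732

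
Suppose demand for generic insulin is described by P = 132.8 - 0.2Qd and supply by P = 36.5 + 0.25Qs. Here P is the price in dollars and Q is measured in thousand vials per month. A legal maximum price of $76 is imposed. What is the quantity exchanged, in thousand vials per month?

Rearranging demand gives Qd = 664 - 5P; rearranging supply gives Qs = 4P - 146. In a free market, 664 - 5P = 4P - 146 gives the equilibrium P* = 90, Q* = 214.
Because the ceiling (76) lies below the market-clearing price, it is binding.
At P = 76: Qd = 664 - 5·76 = 284 and Qs = 4·76 - 146 = 158.
The quantity actually transacted is the short side, supply: 158.

158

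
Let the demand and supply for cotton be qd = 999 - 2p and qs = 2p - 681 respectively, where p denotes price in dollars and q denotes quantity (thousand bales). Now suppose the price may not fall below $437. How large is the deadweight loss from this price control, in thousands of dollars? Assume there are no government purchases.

Equilibrium: 999 - 2p = 2p - 681, so 1680 = 4p and p* = 420, q* = 159.
Since 437 > 420, the floor is binding.
At p = 437: qd = 999 - 2·437 = 125 and qs = 2·437 - 681 = 193.
Quantity traded falls to 125. At q = 125 the demand price is (999 - 125)/2 = 437 and the supply price is (681 + 125)/2 = 403.
Deadweight loss = ½ · (437 - 403) · (159 - 125) = ½ · 34 · 34 = 578.

578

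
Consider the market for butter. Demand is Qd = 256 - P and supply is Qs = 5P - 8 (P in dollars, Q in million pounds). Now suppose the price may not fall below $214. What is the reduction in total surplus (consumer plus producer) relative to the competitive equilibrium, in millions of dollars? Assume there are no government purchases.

17340

Equilibrium: 256 - P = 5P - 8, so 264 = 6P and P* = 44, Q* = 212.
Since 214 > 44, the floor is binding.
At P = 214: Qd = 256 - 214 = 42 and Qs = 5·214 - 8 = 1062.
Quantity traded falls to 42. At Q = 42 the demand price is 256 - 42 = 214 and the supply price is (8 + 42)/5 = 10.
Deadweight loss = ½ · (214 - 10) · (212 - 42) = ½ · 204 · 170 = 17340.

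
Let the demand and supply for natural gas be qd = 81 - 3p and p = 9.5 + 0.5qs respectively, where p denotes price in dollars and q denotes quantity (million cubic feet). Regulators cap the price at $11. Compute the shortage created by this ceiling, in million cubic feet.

Rearranging supply gives qs = 2p - 19. In a free market, 81 - 3p = 2p - 19 gives the equilibrium p* = 20, q* = 21.
Since 11 < 20, the ceiling is binding.
At p = 11: qd = 81 - 3·11 = 48 and qs = 2·11 - 19 = 3.
Shortage = qd - qs = 48 - 3 = 45.

45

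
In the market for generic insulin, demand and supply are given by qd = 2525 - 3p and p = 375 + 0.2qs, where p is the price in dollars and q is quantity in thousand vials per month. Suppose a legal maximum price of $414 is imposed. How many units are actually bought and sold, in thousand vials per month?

Rearranging supply gives qs = 5p - 1875. Setting quantity demanded equal to quantity supplied, 2525 - 3p = 5p - 1875, gives p* = 550 and q* = 875.
The ceiling of 414 is below the equilibrium price 550, so it binds.
At p = 414: qd = 2525 - 3·414 = 1283 and qs = 5·414 - 1875 = 195.
The quantity actually transacted is the short side, supply: 195.

195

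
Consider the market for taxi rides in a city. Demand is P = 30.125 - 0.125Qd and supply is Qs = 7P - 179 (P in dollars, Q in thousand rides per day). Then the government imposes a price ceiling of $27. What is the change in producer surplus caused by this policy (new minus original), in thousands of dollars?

-13.5

Rearranging demand gives Qd = 241 - 8P. Setting quantity demanded equal to quantity supplied, 241 - 8P = 7P - 179, gives P* = 28 and Q* = 17.
Because the ceiling (27) lies below the market-clearing price, it is binding.
At P = 27: Qd = 241 - 8·27 = 25 and Qs = 7·27 - 179 = 10.
Producer surplus without the control is ½ · (28 - 179/7) · 17 = 289/14.
With the ceiling, producers sell 10 units at 27, so PS = ½ · (27 - 179/7) · 10 = 50/7.
Change in producer surplus = 50/7 - 289/14 = -13.5.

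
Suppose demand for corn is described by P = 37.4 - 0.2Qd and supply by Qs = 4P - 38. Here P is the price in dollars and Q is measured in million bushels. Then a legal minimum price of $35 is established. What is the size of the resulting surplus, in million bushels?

Rearranging demand gives Qd = 187 - 5P. In a free market, 187 - 5P = 4P - 38 gives the equilibrium P* = 25, Q* = 62.
The floor of 35 is above the equilibrium price 25, so it binds.
At P = 35: Qd = 187 - 5·35 = 12 and Qs = 4·35 - 38 = 102.
Surplus = Qs - Qd = 102 - 12 = 90.

90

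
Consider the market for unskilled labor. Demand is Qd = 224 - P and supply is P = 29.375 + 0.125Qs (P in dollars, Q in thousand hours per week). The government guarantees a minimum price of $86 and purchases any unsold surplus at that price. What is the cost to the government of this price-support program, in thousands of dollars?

27090

Rearranging supply gives Qs = 8P - 235. Equilibrium: 224 - P = 8P - 235, so 459 = 9P and P* = 51, Q* = 173.
Since 86 > 51, the floor is binding.
At P = 86: Qd = 224 - 86 = 138 and Qs = 8·86 - 235 = 453.
Surplus = Qs - Qd = 315.
Government expenditure = surplus × support price = 315 × 86 = 27090.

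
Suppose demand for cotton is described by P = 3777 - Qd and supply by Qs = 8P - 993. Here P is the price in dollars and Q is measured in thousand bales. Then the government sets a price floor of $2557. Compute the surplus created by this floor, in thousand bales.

Rearranging demand gives Qd = 3777 - P. In a free market, 3777 - P = 8P - 993 gives the equilibrium P* = 530, Q* = 3247.
Since 2557 > 530, the floor is binding.
At P = 2557: Qd = 3777 - 2557 = 1220 and Qs = 8·2557 - 993 = 19463.
Surplus = Qs - Qd = 19463 - 1220 = 18243.

18243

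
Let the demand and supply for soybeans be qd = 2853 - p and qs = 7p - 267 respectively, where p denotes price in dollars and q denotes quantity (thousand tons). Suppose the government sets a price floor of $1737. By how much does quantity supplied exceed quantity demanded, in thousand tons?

10776

Without the control the market clears where 2853 - p = 7p - 267, i.e. p* = 390 and q* = 2463.
The floor of 1737 is above the equilibrium price 390, so it binds.
At p = 1737: qd = 2853 - 1737 = 1116 and qs = 7·1737 - 267 = 11892.
Surplus = qs - qd = 11892 - 1116 = 10776.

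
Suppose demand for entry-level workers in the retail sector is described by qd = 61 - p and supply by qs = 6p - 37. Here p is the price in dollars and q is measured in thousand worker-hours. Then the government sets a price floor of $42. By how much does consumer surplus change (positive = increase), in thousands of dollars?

Equilibrium: 61 - p = 6p - 37, so 98 = 7p and p* = 14, q* = 47.
Because the floor (42) lies above the market-clearing price, it is binding.
At p = 42: qd = 61 - 42 = 19 and qs = 6·42 - 37 = 215.
Consumer surplus without the control is ½ · (61 - 14) · 47 = 1104.5.
With the floor, consumers buy 19 units at 42, so CS = ½ · (61 - 42) · 19 = 180.5.
Change in consumer surplus = 180.5 - 1104.5 = -924.

-924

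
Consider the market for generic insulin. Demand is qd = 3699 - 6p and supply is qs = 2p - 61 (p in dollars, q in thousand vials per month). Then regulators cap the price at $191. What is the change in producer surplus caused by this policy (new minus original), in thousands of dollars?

-167400

Equilibrium: 3699 - 6p = 2p - 61, so 3760 = 8p and p* = 470, q* = 879.
Since 191 < 470, the ceiling is binding.
At p = 191: qd = 3699 - 6·191 = 2553 and qs = 2·191 - 61 = 321.
Producer surplus without the control is ½ · (470 - 30.5) · 879 = 193160.25.
With the ceiling, producers sell 321 units at 191, so PS = ½ · (191 - 30.5) · 321 = 25760.25.
Change in producer surplus = 25760.25 - 193160.25 = -167400.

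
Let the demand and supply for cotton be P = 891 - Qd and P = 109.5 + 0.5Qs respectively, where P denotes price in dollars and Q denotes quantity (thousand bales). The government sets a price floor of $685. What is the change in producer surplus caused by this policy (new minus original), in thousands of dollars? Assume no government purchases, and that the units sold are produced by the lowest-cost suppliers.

Rearranging demand gives Qd = 891 - P; rearranging supply gives Qs = 2P - 219. Without the control the market clears where 891 - P = 2P - 219, i.e. P* = 370 and Q* = 521.
The floor of 685 is above the equilibrium price 370, so it binds.
At P = 685: Qd = 891 - 685 = 206 and Qs = 2·685 - 219 = 1151.
Producer surplus without the control is ½ · (370 - 109.5) · 521 = 67860.25.
With the floor, 206 units are sold at 685. The supply price at Q = 206 is 212.5, so PS = ½ · [(685 - 109.5) + (685 - 212.5)] · 206 = 107944.
Change in producer surplus = 107944 - 67860.25 = 40083.75.

40083.75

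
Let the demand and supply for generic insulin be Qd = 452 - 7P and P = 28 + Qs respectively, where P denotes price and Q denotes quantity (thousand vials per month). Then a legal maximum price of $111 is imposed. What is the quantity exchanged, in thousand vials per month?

Rearranging supply gives Qs = P - 28. Equilibrium: 452 - 7P = P - 28, so 480 = 8P and P* = 60, Q* = 32.
The ceiling of 111 is above the equilibrium price 60, so it is not binding; the market clears at P* = 60, Q* = 32.

32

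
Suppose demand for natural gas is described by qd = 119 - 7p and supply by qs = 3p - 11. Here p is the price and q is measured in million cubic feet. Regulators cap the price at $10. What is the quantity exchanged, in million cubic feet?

19

Without the control the market clears where 119 - 7p = 3p - 11, i.e. p* = 13 and q* = 28.
Since 10 < 13, the ceiling is binding.
At p = 10: qd = 119 - 7·10 = 49 and qs = 3·10 - 11 = 19.
The quantity actually transacted is the short side, supply: 19.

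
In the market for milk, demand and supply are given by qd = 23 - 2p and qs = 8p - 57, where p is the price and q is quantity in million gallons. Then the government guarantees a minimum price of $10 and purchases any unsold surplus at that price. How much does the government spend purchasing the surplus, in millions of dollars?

In a free market, 23 - 2p = 8p - 57 gives the equilibrium p* = 8, q* = 7.
Since 10 > 8, the floor is binding.
At p = 10: qd = 23 - 2·10 = 3 and qs = 8·10 - 57 = 23.
Surplus = qs - qd = 20.
Government expenditure = surplus × support price = 20 × 10 = 200.

200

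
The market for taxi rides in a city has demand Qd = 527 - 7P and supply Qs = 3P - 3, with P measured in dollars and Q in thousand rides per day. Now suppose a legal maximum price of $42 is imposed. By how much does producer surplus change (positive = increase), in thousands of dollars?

-1534.5

Equilibrium: 527 - 7P = 3P - 3, so 530 = 10P and P* = 53, Q* = 156.
Because the ceiling (42) lies below the market-clearing price, it is binding.
At P = 42: Qd = 527 - 7·42 = 233 and Qs = 3·42 - 3 = 123.
Producer surplus without the control is ½ · (53 - 1) · 156 = 4056.
With the ceiling, producers sell 123 units at 42, so PS = ½ · (42 - 1) · 123 = 2521.5.
Change in producer surplus = 2521.5 - 4056 = -1534.5.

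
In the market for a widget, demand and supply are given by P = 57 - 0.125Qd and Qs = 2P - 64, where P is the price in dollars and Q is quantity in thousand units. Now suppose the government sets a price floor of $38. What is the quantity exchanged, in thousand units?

Rearranging demand gives Qd = 456 - 8P. In a free market, 456 - 8P = 2P - 64 gives the equilibrium P* = 52, Q* = 40.
The floor of 38 is below the equilibrium price 52, so it is not binding; the market clears at P* = 52, Q* = 40.

40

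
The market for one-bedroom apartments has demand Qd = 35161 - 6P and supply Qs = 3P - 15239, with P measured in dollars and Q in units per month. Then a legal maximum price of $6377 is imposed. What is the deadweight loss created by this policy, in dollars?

Setting quantity demanded equal to quantity supplied, 35161 - 6P = 3P - 15239, gives P* = 5600 and Q* = 1561.
The ceiling of 6377 is above the equilibrium price 5600, so it is not binding; the market clears at P* = 5600, Q* = 1561.
Since the control does not bind, no trades are prevented and deadweight loss is zero.

0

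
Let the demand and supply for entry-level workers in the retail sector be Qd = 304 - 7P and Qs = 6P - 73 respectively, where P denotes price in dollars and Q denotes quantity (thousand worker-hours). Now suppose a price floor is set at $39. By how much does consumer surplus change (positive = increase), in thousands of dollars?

-660

Setting quantity demanded equal to quantity supplied, 304 - 7P = 6P - 73, gives P* = 29 and Q* = 101.
Since 39 > 29, the floor is binding.
At P = 39: Qd = 304 - 7·39 = 31 and Qs = 6·39 - 73 = 161.
Consumer surplus without the control is ½ · (304/7 - 29) · 101 = 10201/14.
With the floor, consumers buy 31 units at 39, so CS = ½ · (304/7 - 39) · 31 = 961/14.
Change in consumer surplus = 961/14 - 10201/14 = -660.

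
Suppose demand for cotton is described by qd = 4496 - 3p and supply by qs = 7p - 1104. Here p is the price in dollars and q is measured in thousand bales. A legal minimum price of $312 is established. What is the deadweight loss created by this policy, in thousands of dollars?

Setting quantity demanded equal to quantity supplied, 4496 - 3p = 7p - 1104, gives p* = 560 and q* = 2816.
Since 312 is below p* = 560, the floor does not bind and the free-market outcome prevails.
Since the control does not bind, no trades are prevented and deadweight loss is zero.

0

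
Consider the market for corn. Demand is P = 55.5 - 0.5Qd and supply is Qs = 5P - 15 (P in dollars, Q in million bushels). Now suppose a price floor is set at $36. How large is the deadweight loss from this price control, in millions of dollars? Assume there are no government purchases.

453.6

Rearranging demand gives Qd = 111 - 2P. Equilibrium: 111 - 2P = 5P - 15, so 126 = 7P and P* = 18, Q* = 75.
The floor of 36 is above the equilibrium price 18, so it binds.
At P = 36: Qd = 111 - 2·36 = 39 and Qs = 5·36 - 15 = 165.
Quantity traded falls to 39. At Q = 39 the demand price is (111 - 39)/2 = 36 and the supply price is (15 + 39)/5 = 10.8.
Deadweight loss = ½ · (36 - 10.8) · (75 - 39) = ½ · 25.2 · 36 = 453.6.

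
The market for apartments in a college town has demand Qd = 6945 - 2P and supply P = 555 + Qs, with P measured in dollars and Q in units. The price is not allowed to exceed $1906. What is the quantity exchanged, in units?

Rearranging supply gives Qs = P - 555. Equilibrium: 6945 - 2P = P - 555, so 7500 = 3P and P* = 2500, Q* = 1945.
Since 1906 < 2500, the ceiling is binding.
At P = 1906: Qd = 6945 - 2·1906 = 3133 and Qs = 1906 - 555 = 1351.
The quantity actually transacted is the short side, supply: 1351.

1351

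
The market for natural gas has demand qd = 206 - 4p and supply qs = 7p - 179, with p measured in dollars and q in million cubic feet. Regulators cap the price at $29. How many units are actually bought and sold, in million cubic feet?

24

Without the control the market clears where 206 - 4p = 7p - 179, i.e. p* = 35 and q* = 66.
The ceiling of 29 is below the equilibrium price 35, so it binds.
At p = 29: qd = 206 - 4·29 = 90 and qs = 7·29 - 179 = 24.
The quantity actually transacted is the short side, supply: 24.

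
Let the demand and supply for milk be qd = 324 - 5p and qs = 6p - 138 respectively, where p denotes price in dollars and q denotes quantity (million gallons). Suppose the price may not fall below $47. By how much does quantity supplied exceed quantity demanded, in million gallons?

55

Equilibrium: 324 - 5p = 6p - 138, so 462 = 11p and p* = 42, q* = 114.
The floor of 47 is above the equilibrium price 42, so it binds.
At p = 47: qd = 324 - 5·47 = 89 and qs = 6·47 - 138 = 144.
Surplus = qs - qd = 144 - 89 = 55.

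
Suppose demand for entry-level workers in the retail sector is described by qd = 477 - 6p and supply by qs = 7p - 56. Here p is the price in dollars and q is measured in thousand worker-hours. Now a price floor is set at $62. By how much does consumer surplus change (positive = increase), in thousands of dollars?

Without the control the market clears where 477 - 6p = 7p - 56, i.e. p* = 41 and q* = 231.
The floor of 62 is above the equilibrium price 41, so it binds.
At p = 62: qd = 477 - 6·62 = 105 and qs = 7·62 - 56 = 378.
Consumer surplus without the control is ½ · (79.5 - 41) · 231 = 4446.75.
With the floor, consumers buy 105 units at 62, so CS = ½ · (79.5 - 62) · 105 = 918.75.
Change in consumer surplus = 918.75 - 4446.75 = -3528.

-3528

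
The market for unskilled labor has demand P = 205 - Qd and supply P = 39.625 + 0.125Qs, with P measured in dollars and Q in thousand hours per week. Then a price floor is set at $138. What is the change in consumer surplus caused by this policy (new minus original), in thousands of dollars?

Rearranging demand gives Qd = 205 - P; rearranging supply gives Qs = 8P - 317. Setting quantity demanded equal to quantity supplied, 205 - P = 8P - 317, gives P* = 58 and Q* = 147.
The floor of 138 is above the equilibrium price 58, so it binds.
At P = 138: Qd = 205 - 138 = 67 and Qs = 8·138 - 317 = 787.
Consumer surplus without the control is ½ · (205 - 58) · 147 = 10804.5.
With the floor, consumers buy 67 units at 138, so CS = ½ · (205 - 138) · 67 = 2244.5.
Change in consumer surplus = 2244.5 - 10804.5 = -8560.

-8560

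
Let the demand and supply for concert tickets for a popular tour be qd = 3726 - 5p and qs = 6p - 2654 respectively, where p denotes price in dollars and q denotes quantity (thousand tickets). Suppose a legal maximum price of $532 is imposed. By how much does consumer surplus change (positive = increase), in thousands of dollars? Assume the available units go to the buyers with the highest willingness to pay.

17529.6

In a free market, 3726 - 5p = 6p - 2654 gives the equilibrium p* = 580, q* = 826.
The ceiling of 532 is below the equilibrium price 580, so it binds.
At p = 532: qd = 3726 - 5·532 = 1066 and qs = 6·532 - 2654 = 538.
Consumer surplus without the control is ½ · (745.2 - 580) · 826 = 68227.6.
With the ceiling, 538 units are sold at 532 (assume they go to the highest-value buyers). The demand price at q = 538 is 637.6, so CS = ½ · [(745.2 - 532) + (637.6 - 532)] · 538 = 85757.2.
Change in consumer surplus = 85757.2 - 68227.6 = 17529.6.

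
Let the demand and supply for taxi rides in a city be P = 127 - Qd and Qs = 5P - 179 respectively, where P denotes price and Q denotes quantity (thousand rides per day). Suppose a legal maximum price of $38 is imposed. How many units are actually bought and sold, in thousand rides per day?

Rearranging demand gives Qd = 127 - P. Without the control the market clears where 127 - P = 5P - 179, i.e. P* = 51 and Q* = 76.
Since 38 < 51, the ceiling is binding.
At P = 38: Qd = 127 - 38 = 89 and Qs = 5·38 - 179 = 11.
The quantity actually transacted is the short side, supply: 11.

11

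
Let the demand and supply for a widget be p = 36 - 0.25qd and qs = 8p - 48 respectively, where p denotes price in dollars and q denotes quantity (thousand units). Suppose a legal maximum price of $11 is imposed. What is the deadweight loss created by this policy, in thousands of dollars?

Rearranging demand gives qd = 144 - 4p. Equilibrium: 144 - 4p = 8p - 48, so 192 = 12p and p* = 16, q* = 80.
The ceiling of 11 is below the equilibrium price 16, so it binds.
At p = 11: qd = 144 - 4·11 = 100 and qs = 8·11 - 48 = 40.
Quantity traded falls to 40. At q = 40 the demand price is (144 - 40)/4 = 26 and the supply price is (48 + 40)/8 = 11.
Deadweight loss = ½ · (26 - 11) · (80 - 40) = ½ · 15 · 40 = 300.

300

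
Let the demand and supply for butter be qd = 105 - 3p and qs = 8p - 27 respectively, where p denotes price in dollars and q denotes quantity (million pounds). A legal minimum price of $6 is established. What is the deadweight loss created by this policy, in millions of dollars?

Equilibrium: 105 - 3p = 8p - 27, so 132 = 11p and p* = 12, q* = 69.
The floor of 6 is below the equilibrium price 12, so it is not binding; the market clears at p* = 12, q* = 69.
Since the control does not bind, no trades are prevented and deadweight loss is zero.

0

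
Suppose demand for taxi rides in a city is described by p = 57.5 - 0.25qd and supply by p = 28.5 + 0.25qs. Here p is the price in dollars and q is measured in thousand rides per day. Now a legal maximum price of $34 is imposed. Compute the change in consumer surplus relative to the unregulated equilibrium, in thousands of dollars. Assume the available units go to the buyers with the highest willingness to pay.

Rearranging demand gives qd = 230 - 4p; rearranging supply gives qs = 4p - 114. Setting quantity demanded equal to quantity supplied, 230 - 4p = 4p - 114, gives p* = 43 and q* = 58.
The ceiling of 34 is below the equilibrium price 43, so it binds.
At p = 34: qd = 230 - 4·34 = 94 and qs = 4·34 - 114 = 22.
Consumer surplus without the control is ½ · (57.5 - 43) · 58 = 420.5.
With the ceiling, 22 units are sold at 34 (assume they go to the highest-value buyers). The demand price at q = 22 is 52, so CS = ½ · [(57.5 - 34) + (52 - 34)] · 22 = 456.5.
Change in consumer surplus = 456.5 - 420.5 = 36.

36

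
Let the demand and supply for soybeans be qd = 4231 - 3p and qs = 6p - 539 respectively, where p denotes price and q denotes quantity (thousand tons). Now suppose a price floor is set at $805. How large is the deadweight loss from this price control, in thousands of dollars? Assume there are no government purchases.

170156.25

Without the control the market clears where 4231 - 3p = 6p - 539, i.e. p* = 530 and q* = 2641.
The floor of 805 is above the equilibrium price 530, so it binds.
At p = 805: qd = 4231 - 3·805 = 1816 and qs = 6·805 - 539 = 4291.
Quantity traded falls to 1816. At q = 1816 the demand price is (4231 - 1816)/3 = 805 and the supply price is (539 + 1816)/6 = 392.5.
Deadweight loss = ½ · (805 - 392.5) · (2641 - 1816) = ½ · 412.5 · 825 = 170156.25.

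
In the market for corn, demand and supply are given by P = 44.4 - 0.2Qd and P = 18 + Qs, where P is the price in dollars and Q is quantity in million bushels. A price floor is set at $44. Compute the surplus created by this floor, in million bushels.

24

Rearranging demand gives Qd = 222 - 5P; rearranging supply gives Qs = P - 18. Setting quantity demanded equal to quantity supplied, 222 - 5P = P - 18, gives P* = 40 and Q* = 22.
The floor of 44 is above the equilibrium price 40, so it binds.
At P = 44: Qd = 222 - 5·44 = 2 and Qs = 44 - 18 = 26.
Surplus = Qs - Qd = 26 - 2 = 24.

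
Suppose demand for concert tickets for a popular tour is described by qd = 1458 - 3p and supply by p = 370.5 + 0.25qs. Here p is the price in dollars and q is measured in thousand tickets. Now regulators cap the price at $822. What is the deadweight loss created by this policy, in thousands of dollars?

0

Rearranging supply gives qs = 4p - 1482. Setting quantity demanded equal to quantity supplied, 1458 - 3p = 4p - 1482, gives p* = 420 and q* = 198.
The ceiling of 822 is above the equilibrium price 420, so it is not binding; the market clears at p* = 420, q* = 198.
Since the control does not bind, no trades are prevented and deadweight loss is zero.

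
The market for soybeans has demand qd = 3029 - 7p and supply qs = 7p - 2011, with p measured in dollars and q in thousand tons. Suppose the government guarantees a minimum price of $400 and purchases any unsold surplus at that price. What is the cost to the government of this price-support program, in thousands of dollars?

In a free market, 3029 - 7p = 7p - 2011 gives the equilibrium p* = 360, q* = 509.
Because the floor (400) lies above the market-clearing price, it is binding.
At p = 400: qd = 3029 - 7·400 = 229 and qs = 7·400 - 2011 = 789.
Surplus = qs - qd = 560.
Government expenditure = surplus × support price = 560 × 400 = 224000.

224000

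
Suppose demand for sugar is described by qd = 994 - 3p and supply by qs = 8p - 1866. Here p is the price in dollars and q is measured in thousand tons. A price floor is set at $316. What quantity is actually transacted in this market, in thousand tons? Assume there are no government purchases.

46

Equilibrium: 994 - 3p = 8p - 1866, so 2860 = 11p and p* = 260, q* = 214.
Because the floor (316) lies above the market-clearing price, it is binding.
At p = 316: qd = 994 - 3·316 = 46 and qs = 8·316 - 1866 = 662.
The quantity actually transacted is the short side, demand: 46.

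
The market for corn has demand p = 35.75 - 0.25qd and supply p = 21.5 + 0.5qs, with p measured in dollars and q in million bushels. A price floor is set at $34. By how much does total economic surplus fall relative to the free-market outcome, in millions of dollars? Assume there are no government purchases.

Rearranging demand gives qd = 143 - 4p; rearranging supply gives qs = 2p - 43. In a free market, 143 - 4p = 2p - 43 gives the equilibrium p* = 31, q* = 19.
Because the floor (34) lies above the market-clearing price, it is binding.
At p = 34: qd = 143 - 4·34 = 7 and qs = 2·34 - 43 = 25.
Quantity traded falls to 7. At q = 7 the demand price is (143 - 7)/4 = 34 and the supply price is (43 + 7)/2 = 25.
Deadweight loss = ½ · (34 - 25) · (19 - 7) = ½ · 9 · 12 = 54.

54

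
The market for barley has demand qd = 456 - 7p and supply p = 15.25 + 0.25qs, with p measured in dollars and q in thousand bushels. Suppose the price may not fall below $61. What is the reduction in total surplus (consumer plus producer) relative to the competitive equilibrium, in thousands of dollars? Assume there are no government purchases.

1886.5

Rearranging supply gives qs = 4p - 61. Setting quantity demanded equal to quantity supplied, 456 - 7p = 4p - 61, gives p* = 47 and q* = 127.
Since 61 > 47, the floor is binding.
At p = 61: qd = 456 - 7·61 = 29 and qs = 4·61 - 61 = 183.
Quantity traded falls to 29. At q = 29 the demand price is (456 - 29)/7 = 61 and the supply price is (61 + 29)/4 = 22.5.
Deadweight loss = ½ · (61 - 22.5) · (127 - 29) = ½ · 38.5 · 98 = 1886.5.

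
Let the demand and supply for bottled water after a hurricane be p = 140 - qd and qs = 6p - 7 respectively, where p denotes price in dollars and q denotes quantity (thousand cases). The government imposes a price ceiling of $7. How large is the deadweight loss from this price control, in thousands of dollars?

Rearranging demand gives qd = 140 - p. Without the control the market clears where 140 - p = 6p - 7, i.e. p* = 21 and q* = 119.
The ceiling of 7 is below the equilibrium price 21, so it binds.
At p = 7: qd = 140 - 7 = 133 and qs = 6·7 - 7 = 35.
Quantity traded falls to 35. At q = 35 the demand price is 140 - 35 = 105 and the supply price is (7 + 35)/6 = 7.
Deadweight loss = ½ · (105 - 7) · (119 - 35) = ½ · 98 · 84 = 4116.

4116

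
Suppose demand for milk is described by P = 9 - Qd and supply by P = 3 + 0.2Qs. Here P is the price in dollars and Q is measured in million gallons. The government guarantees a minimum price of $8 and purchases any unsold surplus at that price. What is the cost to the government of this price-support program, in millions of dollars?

Rearranging demand gives Qd = 9 - P; rearranging supply gives Qs = 5P - 15. Setting quantity demanded equal to quantity supplied, 9 - P = 5P - 15, gives P* = 4 and Q* = 5.
Since 8 > 4, the floor is binding.
At P = 8: Qd = 9 - 8 = 1 and Qs = 5·8 - 15 = 25.
Surplus = Qs - Qd = 24.
Government expenditure = surplus × support price = 24 × 8 = 192.

192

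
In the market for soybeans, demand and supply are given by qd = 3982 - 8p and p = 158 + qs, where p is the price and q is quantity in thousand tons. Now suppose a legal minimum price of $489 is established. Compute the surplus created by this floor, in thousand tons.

Rearranging supply gives qs = p - 158. Setting quantity demanded equal to quantity supplied, 3982 - 8p = p - 158, gives p* = 460 and q* = 302.
Because the floor (489) lies above the market-clearing price, it is binding.
At p = 489: qd = 3982 - 8·489 = 70 and qs = 489 - 158 = 331.
Surplus = qs - qd = 331 - 70 = 261.

261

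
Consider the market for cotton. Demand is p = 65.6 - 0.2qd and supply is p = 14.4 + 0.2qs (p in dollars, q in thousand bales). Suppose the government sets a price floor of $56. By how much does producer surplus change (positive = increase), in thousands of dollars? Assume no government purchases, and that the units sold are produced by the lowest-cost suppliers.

128

Rearranging demand gives qd = 328 - 5p; rearranging supply gives qs = 5p - 72. In a free market, 328 - 5p = 5p - 72 gives the equilibrium p* = 40, q* = 128.
The floor of 56 is above the equilibrium price 40, so it binds.
At p = 56: qd = 328 - 5·56 = 48 and qs = 5·56 - 72 = 208.
Producer surplus without the control is ½ · (40 - 14.4) · 128 = 1638.4.
With the floor, 48 units are sold at 56. The supply price at q = 48 is 24, so PS = ½ · [(56 - 14.4) + (56 - 24)] · 48 = 1766.4.
Change in producer surplus = 1766.4 - 1638.4 = 128.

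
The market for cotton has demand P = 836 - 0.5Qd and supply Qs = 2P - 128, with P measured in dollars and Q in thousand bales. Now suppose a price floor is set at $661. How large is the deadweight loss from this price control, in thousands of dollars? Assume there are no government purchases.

89042

Rearranging demand gives Qd = 1672 - 2P. Equilibrium: 1672 - 2P = 2P - 128, so 1800 = 4P and P* = 450, Q* = 772.
Since 661 > 450, the floor is binding.
At P = 661: Qd = 1672 - 2·661 = 350 and Qs = 2·661 - 128 = 1194.
Quantity traded falls to 350. At Q = 350 the demand price is (1672 - 350)/2 = 661 and the supply price is (128 + 350)/2 = 239.
Deadweight loss = ½ · (661 - 239) · (772 - 350) = ½ · 422 · 422 = 89042.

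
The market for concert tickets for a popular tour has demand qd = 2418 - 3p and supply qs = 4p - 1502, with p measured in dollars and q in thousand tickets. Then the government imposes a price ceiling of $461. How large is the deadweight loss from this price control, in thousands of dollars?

Without the control the market clears where 2418 - 3p = 4p - 1502, i.e. p* = 560 and q* = 738.
Because the ceiling (461) lies below the market-clearing price, it is binding.
At p = 461: qd = 2418 - 3·461 = 1035 and qs = 4·461 - 1502 = 342.
Quantity traded falls to 342. At q = 342 the demand price is (2418 - 342)/3 = 692 and the supply price is (1502 + 342)/4 = 461.
Deadweight loss = ½ · (692 - 461) · (738 - 342) = ½ · 231 · 396 = 45738.

45738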